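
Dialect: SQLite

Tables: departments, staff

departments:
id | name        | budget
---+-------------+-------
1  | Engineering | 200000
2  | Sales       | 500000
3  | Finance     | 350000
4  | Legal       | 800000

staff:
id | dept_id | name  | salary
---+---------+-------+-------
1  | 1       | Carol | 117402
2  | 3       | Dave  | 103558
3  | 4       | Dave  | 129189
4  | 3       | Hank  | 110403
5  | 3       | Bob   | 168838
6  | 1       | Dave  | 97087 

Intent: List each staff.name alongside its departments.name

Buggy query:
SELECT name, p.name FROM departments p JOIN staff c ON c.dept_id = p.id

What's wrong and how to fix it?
Bug: 'name' exists in both joined tables, so the database can't tell which one is meant

Fix: Qualify the column with its table alias (c.name)

Corrected query:
SELECT c.name, p.name FROM departments p JOIN staff c ON c.dept_id = p.id

Result:
name  | name       
------+------------
Carol | Engineering
Dave  | Finance    
Dave  | Legal      
Hank  | Finance    
Bob   | Finance    
Dave  | Engineering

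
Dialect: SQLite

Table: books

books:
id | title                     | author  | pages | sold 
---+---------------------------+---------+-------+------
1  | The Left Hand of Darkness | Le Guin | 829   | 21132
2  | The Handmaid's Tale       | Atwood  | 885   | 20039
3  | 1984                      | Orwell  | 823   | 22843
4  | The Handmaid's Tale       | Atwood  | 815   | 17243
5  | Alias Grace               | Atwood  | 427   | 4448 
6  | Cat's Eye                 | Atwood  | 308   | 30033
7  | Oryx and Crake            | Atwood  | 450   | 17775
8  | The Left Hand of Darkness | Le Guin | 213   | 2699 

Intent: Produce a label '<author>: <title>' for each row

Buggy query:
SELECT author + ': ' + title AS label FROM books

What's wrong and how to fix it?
Bug: '+' is numeric addition; on text columns SQLite converts them to 0 instead of concatenating

Fix: Use the || operator for string concatenation

Corrected query:
SELECT author || ': ' || title AS label FROM books

Result:
label                             
----------------------------------
Le Guin: The Left Hand of Darkness
Atwood: The Handmaid's Tale       
Orwell: 1984                      
Atwood: The Handmaid's Tale       
Atwood: Alias Grace               
Atwood: Cat's Eye                 
Atwood: Oryx and Crake            
Le Guin: The Left Hand of Darkness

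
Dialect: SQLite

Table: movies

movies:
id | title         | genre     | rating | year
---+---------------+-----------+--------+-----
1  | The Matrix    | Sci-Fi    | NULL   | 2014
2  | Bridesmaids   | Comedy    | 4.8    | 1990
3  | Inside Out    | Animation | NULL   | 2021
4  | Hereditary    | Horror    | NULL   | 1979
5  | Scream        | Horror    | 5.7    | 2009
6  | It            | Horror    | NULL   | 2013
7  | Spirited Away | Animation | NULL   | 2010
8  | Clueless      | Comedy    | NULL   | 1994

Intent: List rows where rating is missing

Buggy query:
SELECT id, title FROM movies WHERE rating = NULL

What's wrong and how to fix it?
Bug: '= NULL' is always unknown in SQL three-valued logic, so no rows match

Fix: Use IS NULL to test for NULL

Corrected query:
SELECT id, title FROM movies WHERE rating IS NULL

Result:
id | title        
---+--------------
1  | The Matrix   
3  | Inside Out   
4  | Hereditary   
6  | It           
7  | Spirited Away
8  | Clueless     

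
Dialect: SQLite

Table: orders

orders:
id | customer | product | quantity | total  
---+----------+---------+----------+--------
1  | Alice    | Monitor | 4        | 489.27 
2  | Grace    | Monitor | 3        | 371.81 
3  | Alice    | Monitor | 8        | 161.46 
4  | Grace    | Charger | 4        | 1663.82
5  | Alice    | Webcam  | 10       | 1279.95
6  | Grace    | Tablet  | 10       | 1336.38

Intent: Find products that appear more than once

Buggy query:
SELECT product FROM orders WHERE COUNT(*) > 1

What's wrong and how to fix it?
Bug: COUNT(*) is an aggregate and cannot be used in WHERE

Fix: Group first, then use HAVING for the count condition

Corrected query:
SELECT product FROM orders GROUP BY product HAVING COUNT(*) > 1

Result:
product
-------
Monitor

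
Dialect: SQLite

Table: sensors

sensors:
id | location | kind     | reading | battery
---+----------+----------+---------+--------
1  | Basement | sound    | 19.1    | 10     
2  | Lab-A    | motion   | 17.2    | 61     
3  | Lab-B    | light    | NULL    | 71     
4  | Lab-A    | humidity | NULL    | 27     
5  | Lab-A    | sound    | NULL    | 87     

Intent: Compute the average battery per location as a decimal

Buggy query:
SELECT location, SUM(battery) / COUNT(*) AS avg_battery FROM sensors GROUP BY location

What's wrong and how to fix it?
Bug: SUM(battery) and COUNT(*) are both integers; the division truncates the fractional part

Fix: Multiply by 1.0 (or CAST to REAL) to force floating-point division

Corrected query:
SELECT location, SUM(battery) * 1.0 / COUNT(*) AS avg_battery FROM sensors GROUP BY location

Result:
location | avg_battery
---------+------------
Basement | 10         
Lab-A    | 58.333333  
Lab-B    | 71         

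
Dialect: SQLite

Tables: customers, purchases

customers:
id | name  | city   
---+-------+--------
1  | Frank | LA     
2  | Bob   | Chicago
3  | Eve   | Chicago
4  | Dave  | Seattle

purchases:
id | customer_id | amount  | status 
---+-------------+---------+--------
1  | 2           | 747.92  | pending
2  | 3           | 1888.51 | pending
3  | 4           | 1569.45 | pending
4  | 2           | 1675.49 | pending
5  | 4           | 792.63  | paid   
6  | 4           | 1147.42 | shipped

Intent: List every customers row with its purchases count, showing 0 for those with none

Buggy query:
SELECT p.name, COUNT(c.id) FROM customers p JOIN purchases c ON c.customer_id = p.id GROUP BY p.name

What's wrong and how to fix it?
Bug: An inner join excludes parents with zero children

Fix: Switch to LEFT JOIN to retain unmatched parent rows

Corrected query:
SELECT p.name, COUNT(c.id) FROM customers p LEFT JOIN purchases c ON c.customer_id = p.id GROUP BY p.name

Result:
name  | COUNT(c.id)
------+------------
Bob   | 2          
Dave  | 3          
Eve   | 1          
Frank | 0          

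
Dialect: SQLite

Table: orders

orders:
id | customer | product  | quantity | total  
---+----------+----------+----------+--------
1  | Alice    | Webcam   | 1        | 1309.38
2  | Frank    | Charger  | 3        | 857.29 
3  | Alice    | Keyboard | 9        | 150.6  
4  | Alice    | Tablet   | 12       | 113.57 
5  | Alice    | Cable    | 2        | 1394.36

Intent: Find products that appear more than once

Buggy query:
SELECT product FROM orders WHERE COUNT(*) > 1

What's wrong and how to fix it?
Bug: WHERE can't reference COUNT(*); aggregates are computed after WHERE

Fix: Group first, then use HAVING for the count condition

Corrected query:
SELECT product FROM orders GROUP BY product HAVING COUNT(*) > 1

Result:
(no rows)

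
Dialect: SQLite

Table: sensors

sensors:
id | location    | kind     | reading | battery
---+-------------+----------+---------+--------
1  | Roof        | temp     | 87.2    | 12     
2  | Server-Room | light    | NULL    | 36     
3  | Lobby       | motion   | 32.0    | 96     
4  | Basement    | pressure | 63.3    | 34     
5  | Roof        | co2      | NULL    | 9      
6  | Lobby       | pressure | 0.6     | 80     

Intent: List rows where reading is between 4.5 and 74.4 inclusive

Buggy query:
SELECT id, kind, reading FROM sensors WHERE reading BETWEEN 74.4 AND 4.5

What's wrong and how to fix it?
Bug: The bounds are reversed; BETWEEN a AND b requires a <= b to match anything

Fix: Swap the bounds so the smaller value comes first

Corrected query:
SELECT id, kind, reading FROM sensors WHERE reading BETWEEN 4.5 AND 74.4

Result:
id | kind     | reading
---+----------+--------
3  | motion   | 32     
4  | pressure | 63.3   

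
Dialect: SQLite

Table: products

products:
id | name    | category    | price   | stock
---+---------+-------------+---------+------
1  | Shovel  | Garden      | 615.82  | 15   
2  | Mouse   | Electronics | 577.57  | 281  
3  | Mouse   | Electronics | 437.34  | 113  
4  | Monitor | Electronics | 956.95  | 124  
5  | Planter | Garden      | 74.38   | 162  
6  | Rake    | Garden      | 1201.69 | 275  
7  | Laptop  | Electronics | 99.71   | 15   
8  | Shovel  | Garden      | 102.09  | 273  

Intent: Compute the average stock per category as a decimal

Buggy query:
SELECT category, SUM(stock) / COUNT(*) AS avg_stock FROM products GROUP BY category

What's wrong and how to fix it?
Bug: Both operands are integers, so '/' performs integer division and truncates

Fix: Cast one side to REAL so the division keeps the fractional part

Corrected query:
SELECT category, SUM(stock) * 1.0 / COUNT(*) AS avg_stock FROM products GROUP BY category

Result:
category    | avg_stock
------------+----------
Electronics | 133.25   
Garden      | 181.25   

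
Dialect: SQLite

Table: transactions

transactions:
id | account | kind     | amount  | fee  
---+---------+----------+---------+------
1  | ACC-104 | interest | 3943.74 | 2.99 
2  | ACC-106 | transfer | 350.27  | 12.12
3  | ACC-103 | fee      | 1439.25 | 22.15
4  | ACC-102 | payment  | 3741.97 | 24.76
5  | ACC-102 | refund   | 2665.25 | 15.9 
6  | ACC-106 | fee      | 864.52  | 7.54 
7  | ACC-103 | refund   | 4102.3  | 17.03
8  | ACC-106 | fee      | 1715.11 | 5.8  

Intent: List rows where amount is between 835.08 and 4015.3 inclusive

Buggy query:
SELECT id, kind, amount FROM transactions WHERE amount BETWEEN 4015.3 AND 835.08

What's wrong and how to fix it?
Bug: BETWEEN expects the lower bound first; with 4015.3 AND 835.08 the range is empty

Fix: Write BETWEEN 835.08 AND 4015.3

Corrected query:
SELECT id, kind, amount FROM transactions WHERE amount BETWEEN 835.08 AND 4015.3

Result:
id | kind     | amount 
---+----------+--------
1  | interest | 3943.74
3  | fee      | 1439.25
4  | payment  | 3741.97
5  | refund   | 2665.25
6  | fee      | 864.52 
8  | fee      | 1715.11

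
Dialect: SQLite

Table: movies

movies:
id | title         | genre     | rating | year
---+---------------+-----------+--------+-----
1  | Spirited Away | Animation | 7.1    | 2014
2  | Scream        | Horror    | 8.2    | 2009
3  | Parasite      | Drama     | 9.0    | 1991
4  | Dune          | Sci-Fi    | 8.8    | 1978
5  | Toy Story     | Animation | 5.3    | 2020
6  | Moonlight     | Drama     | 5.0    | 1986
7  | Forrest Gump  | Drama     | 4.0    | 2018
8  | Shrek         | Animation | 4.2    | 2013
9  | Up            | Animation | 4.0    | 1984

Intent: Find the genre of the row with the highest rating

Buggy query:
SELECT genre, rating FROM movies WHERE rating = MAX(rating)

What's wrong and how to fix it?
Bug: WHERE is evaluated per row; an aggregate over the whole table isn't defined there

Fix: Wrap MAX in a scalar subquery so WHERE compares against a single value

Corrected query:
SELECT genre, rating FROM movies WHERE rating = (SELECT MAX(rating) FROM movies)

Result:
genre | rating
------+-------
Drama | 9     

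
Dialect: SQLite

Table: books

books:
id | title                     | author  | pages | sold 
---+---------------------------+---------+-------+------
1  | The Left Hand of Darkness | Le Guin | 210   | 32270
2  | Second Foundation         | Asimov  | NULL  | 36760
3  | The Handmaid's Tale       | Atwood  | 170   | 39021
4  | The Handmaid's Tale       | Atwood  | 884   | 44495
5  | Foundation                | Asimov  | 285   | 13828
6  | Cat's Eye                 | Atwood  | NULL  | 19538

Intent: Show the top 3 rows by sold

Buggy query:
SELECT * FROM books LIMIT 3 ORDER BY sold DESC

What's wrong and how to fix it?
Bug: LIMIT must come after ORDER BY

Fix: Swap the clauses: ORDER BY first, then LIMIT

Corrected query:
SELECT * FROM books ORDER BY sold DESC LIMIT 3

Result:
id | title               | author | pages | sold 
---+---------------------+--------+-------+------
4  | The Handmaid's Tale | Atwood | 884   | 44495
3  | The Handmaid's Tale | Atwood | 170   | 39021
2  | Second Foundation   | Asimov | NULL  | 36760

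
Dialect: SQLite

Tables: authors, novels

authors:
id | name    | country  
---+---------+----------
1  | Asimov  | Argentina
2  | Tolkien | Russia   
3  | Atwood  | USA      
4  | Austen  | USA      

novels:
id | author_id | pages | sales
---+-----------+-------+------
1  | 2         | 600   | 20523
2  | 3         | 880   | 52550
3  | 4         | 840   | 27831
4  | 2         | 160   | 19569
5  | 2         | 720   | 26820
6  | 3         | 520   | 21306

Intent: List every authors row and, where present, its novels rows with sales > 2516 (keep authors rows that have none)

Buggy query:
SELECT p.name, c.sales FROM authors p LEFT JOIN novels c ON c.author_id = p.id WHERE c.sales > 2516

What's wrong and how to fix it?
Bug: A WHERE condition on the right-hand table after LEFT JOIN drops unmatched parents

Fix: Put 'c.sales > 2516' in the JOIN's ON clause instead of WHERE

Corrected query:
SELECT p.name, c.sales FROM authors p LEFT JOIN novels c ON c.author_id = p.id AND c.sales > 2516

Result:
name    | sales
--------+------
Asimov  | NULL 
Tolkien | 19569
Tolkien | 20523
Tolkien | 26820
Atwood  | 21306
Atwood  | 52550
Austen  | 27831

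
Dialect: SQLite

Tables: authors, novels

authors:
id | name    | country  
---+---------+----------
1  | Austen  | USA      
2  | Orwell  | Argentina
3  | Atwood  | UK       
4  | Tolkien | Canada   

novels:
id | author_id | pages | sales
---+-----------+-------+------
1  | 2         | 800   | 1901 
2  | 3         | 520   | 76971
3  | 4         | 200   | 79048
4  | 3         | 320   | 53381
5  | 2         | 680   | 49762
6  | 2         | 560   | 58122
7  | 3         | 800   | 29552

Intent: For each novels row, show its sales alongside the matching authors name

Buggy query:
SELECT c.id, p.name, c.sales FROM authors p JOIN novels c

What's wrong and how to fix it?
Bug: Missing join condition: each novels row is matched to all authors rows instead of just its own

Fix: Specify the join condition linking the foreign key to the parent id

Corrected query:
SELECT c.id, p.name, c.sales FROM authors p JOIN novels c ON c.author_id = p.id

Result:
id | name    | sales
---+---------+------
1  | Orwell  | 1901 
2  | Atwood  | 76971
3  | Tolkien | 79048
4  | Atwood  | 53381
5  | Orwell  | 49762
6  | Orwell  | 58122
7  | Atwood  | 29552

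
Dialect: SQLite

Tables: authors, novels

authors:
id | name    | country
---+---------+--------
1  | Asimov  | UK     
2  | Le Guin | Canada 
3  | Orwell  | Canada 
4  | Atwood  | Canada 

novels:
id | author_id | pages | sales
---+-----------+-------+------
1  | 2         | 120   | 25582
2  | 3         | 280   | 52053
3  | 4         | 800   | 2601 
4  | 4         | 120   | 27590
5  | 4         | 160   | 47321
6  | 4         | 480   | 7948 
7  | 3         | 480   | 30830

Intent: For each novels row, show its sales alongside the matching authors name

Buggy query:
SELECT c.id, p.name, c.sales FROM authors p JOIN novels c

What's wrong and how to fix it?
Bug: JOIN with no ON clause produces a cartesian product; every novels row pairs with every authors row

Fix: Specify the join condition linking the foreign key to the parent id

Corrected query:
SELECT c.id, p.name, c.sales FROM authors p JOIN novels c ON c.author_id = p.id

Result:
id | name    | sales
---+---------+------
1  | Le Guin | 25582
2  | Orwell  | 52053
3  | Atwood  | 2601 
4  | Atwood  | 27590
5  | Atwood  | 47321
6  | Atwood  | 7948 
7  | Orwell  | 30830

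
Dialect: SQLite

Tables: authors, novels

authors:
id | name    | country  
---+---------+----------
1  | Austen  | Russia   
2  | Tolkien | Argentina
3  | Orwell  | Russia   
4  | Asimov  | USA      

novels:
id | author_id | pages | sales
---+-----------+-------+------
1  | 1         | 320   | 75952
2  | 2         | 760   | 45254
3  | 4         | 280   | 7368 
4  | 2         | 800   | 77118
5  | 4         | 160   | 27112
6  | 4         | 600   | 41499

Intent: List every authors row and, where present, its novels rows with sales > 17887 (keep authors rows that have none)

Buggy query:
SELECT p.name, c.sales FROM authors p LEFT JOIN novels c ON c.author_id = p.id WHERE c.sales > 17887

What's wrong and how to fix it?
Bug: A WHERE condition on the right-hand table after LEFT JOIN drops unmatched parents

Fix: Move the right-table condition into the ON clause so unmatched parents are kept

Corrected query:
SELECT p.name, c.sales FROM authors p LEFT JOIN novels c ON c.author_id = p.id AND c.sales > 17887

Result:
name    | sales
--------+------
Austen  | 75952
Tolkien | 45254
Tolkien | 77118
Orwell  | NULL 
Asimov  | 27112
Asimov  | 41499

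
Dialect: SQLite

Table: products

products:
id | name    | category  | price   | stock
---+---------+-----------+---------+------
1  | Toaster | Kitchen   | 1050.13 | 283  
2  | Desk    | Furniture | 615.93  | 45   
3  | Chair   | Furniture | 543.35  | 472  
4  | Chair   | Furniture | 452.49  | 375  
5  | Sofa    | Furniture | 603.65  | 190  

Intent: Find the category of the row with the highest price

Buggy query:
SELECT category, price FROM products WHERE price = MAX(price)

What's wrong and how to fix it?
Bug: WHERE is evaluated per row; an aggregate over the whole table isn't defined there

Fix: Use a subquery: WHERE price = (SELECT MAX(price) FROM products)

Corrected query:
SELECT category, price FROM products WHERE price = (SELECT MAX(price) FROM products)

Result:
category | price  
---------+--------
Kitchen  | 1050.13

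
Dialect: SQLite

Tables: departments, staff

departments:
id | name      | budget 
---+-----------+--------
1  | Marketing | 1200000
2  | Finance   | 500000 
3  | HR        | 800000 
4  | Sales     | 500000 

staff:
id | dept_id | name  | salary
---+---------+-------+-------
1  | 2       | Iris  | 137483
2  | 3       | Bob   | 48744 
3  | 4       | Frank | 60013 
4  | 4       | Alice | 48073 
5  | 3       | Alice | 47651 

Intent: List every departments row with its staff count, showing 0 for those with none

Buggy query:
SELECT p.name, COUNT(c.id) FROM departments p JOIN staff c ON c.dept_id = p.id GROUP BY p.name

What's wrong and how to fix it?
Bug: INNER JOIN drops departments rows that have no matching staff rows

Fix: Use LEFT JOIN so parents without children still appear (COUNT(c.id) gives 0)

Corrected query:
SELECT p.name, COUNT(c.id) FROM departments p LEFT JOIN staff c ON c.dept_id = p.id GROUP BY p.name

Result:
name      | COUNT(c.id)
----------+------------
Finance   | 1          
HR        | 2          
Marketing | 0          
Sales     | 2          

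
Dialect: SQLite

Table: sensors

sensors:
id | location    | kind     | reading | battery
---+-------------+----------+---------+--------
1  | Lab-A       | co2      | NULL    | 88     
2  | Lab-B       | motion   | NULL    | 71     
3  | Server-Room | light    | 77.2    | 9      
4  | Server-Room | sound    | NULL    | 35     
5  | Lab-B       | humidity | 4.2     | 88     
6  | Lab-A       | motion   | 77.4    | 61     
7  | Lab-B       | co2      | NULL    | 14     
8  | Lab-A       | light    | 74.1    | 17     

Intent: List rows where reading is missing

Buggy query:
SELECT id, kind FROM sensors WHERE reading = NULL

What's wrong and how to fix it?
Bug: '= NULL' is always unknown in SQL three-valued logic, so no rows match

Fix: Replace '= NULL' with 'IS NULL'

Corrected query:
SELECT id, kind FROM sensors WHERE reading IS NULL

Result:
id | kind  
---+-------
1  | co2   
2  | motion
4  | sound 
7  | co2   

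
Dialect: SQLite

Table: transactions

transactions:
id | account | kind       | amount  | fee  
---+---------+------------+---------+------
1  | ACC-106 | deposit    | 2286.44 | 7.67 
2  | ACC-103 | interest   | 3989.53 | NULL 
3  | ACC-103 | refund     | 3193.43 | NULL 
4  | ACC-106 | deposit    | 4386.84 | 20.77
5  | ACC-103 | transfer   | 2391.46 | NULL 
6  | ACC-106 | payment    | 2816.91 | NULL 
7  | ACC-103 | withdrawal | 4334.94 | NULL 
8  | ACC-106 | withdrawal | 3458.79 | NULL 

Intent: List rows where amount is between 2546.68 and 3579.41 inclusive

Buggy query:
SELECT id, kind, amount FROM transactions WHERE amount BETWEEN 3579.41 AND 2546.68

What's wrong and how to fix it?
Bug: The bounds are reversed; BETWEEN a AND b requires a <= b to match anything

Fix: Write BETWEEN 2546.68 AND 3579.41

Corrected query:
SELECT id, kind, amount FROM transactions WHERE amount BETWEEN 2546.68 AND 3579.41

Result:
id | kind       | amount 
---+------------+--------
3  | refund     | 3193.43
6  | payment    | 2816.91
8  | withdrawal | 3458.79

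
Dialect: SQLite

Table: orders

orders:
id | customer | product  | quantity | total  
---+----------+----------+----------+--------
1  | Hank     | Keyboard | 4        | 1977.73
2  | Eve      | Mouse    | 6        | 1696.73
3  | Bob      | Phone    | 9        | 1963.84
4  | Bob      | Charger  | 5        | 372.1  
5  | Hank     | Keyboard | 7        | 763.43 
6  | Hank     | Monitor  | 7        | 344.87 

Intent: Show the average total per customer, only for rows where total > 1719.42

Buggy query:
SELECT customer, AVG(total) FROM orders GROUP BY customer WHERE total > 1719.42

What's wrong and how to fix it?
Bug: WHERE cannot follow GROUP BY

Fix: Move the WHERE clause before GROUP BY

Corrected query:
SELECT customer, AVG(total) FROM orders WHERE total > 1719.42 GROUP BY customer

Result:
customer | AVG(total)
---------+-----------
Bob      | 1963.84   
Hank     | 1977.73   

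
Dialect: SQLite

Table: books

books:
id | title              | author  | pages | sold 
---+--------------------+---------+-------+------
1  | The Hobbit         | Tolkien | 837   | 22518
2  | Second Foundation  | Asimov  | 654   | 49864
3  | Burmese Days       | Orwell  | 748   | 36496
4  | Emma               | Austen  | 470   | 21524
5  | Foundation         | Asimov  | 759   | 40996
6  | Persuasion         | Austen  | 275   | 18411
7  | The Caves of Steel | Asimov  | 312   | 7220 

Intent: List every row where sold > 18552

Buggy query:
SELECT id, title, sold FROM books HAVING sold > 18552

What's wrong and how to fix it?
Bug: This is a non-aggregate query (no GROUP BY, no aggregates), so in SQLite the HAVING clause is invalid here; a row-level condition belongs in WHERE

Fix: Use WHERE for row-level filtering

Corrected query:
SELECT id, title, sold FROM books WHERE sold > 18552

Result:
id | title             | sold 
---+-------------------+------
1  | The Hobbit        | 22518
2  | Second Foundation | 49864
3  | Burmese Days      | 36496
4  | Emma              | 21524
5  | Foundation        | 40996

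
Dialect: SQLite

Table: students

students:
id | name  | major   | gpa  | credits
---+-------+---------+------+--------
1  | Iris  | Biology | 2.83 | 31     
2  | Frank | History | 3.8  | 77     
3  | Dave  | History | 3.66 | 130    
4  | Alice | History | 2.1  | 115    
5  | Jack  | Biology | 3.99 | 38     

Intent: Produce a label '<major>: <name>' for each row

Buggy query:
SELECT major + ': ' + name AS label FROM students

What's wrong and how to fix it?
Bug: '+' is numeric addition; on text columns SQLite converts them to 0 instead of concatenating

Fix: Use the || operator for string concatenation

Corrected query:
SELECT major || ': ' || name AS label FROM students

Result:
label         
--------------
Biology: Iris 
History: Frank
History: Dave 
History: Alice
Biology: Jack 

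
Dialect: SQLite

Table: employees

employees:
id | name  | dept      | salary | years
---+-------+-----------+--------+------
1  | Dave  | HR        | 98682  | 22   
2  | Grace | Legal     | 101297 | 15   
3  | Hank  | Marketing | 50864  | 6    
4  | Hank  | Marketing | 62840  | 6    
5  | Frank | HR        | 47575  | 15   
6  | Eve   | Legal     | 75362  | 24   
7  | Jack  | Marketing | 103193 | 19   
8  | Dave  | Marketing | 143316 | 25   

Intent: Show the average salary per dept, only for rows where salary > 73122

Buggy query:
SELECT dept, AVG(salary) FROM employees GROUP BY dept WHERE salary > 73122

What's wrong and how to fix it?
Bug: WHERE cannot follow GROUP BY

Fix: Place WHERE between FROM and GROUP BY

Corrected query:
SELECT dept, AVG(salary) FROM employees WHERE salary > 73122 GROUP BY dept

Result:
dept      | AVG(salary)
----------+------------
HR        | 98682      
Legal     | 88329.5    
Marketing | 123254.5   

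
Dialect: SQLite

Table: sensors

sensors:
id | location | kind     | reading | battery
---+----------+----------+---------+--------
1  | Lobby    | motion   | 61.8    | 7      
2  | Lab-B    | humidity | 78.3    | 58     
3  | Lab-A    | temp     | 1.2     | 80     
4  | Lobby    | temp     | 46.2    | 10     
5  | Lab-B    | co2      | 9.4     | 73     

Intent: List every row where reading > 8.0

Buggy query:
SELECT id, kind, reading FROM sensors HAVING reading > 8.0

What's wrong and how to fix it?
Bug: This is a non-aggregate query (no GROUP BY, no aggregates), so in SQLite the HAVING clause is invalid here; a row-level condition belongs in WHERE

Fix: Replace HAVING with WHERE since the condition applies to individual rows

Corrected query:
SELECT id, kind, reading FROM sensors WHERE reading > 8.0

Result:
id | kind     | reading
---+----------+--------
1  | motion   | 61.8   
2  | humidity | 78.3   
4  | temp     | 46.2   
5  | co2      | 9.4    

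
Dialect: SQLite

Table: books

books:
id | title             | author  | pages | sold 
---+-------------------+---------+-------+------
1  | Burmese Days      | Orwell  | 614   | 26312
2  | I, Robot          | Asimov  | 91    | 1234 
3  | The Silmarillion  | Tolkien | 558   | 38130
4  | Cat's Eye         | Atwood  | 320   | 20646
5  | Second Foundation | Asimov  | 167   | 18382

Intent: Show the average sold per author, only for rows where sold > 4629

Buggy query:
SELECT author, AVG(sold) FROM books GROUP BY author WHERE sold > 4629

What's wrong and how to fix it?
Bug: Row-level WHERE must come before GROUP BY in the clause order

Fix: Move the WHERE clause before GROUP BY

Corrected query:
SELECT author, AVG(sold) FROM books WHERE sold > 4629 GROUP BY author

Result:
author  | AVG(sold)
--------+----------
Asimov  | 18382    
Atwood  | 20646    
Orwell  | 26312    
Tolkien | 38130    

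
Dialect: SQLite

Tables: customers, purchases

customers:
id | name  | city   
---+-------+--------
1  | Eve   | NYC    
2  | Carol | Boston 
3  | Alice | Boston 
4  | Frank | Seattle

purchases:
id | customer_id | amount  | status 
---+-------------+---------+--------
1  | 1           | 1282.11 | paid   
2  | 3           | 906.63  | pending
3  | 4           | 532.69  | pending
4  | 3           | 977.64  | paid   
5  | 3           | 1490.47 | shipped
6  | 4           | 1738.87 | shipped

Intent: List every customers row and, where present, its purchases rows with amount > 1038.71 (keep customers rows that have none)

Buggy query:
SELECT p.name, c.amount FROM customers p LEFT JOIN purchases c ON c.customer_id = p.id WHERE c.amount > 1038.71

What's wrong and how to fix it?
Bug: Filtering c.amount in WHERE discards the NULL rows produced by LEFT JOIN, turning it into an inner join

Fix: Move the right-table condition into the ON clause so unmatched parents are kept

Corrected query:
SELECT p.name, c.amount FROM customers p LEFT JOIN purchases c ON c.customer_id = p.id AND c.amount > 1038.71

Result:
name  | amount 
------+--------
Eve   | 1282.11
Carol | NULL   
Alice | 1490.47
Frank | 1738.87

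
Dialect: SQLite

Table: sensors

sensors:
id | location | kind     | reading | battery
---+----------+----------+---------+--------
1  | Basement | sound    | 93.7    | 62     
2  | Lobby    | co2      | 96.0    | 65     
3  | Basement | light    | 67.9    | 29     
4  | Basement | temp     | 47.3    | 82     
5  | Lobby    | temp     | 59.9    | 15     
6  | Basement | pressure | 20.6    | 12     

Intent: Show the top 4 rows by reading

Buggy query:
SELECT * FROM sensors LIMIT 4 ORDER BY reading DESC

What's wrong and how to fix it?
Bug: ORDER BY cannot follow LIMIT; LIMIT is the final clause

Fix: Sort with ORDER BY, then apply LIMIT

Corrected query:
SELECT * FROM sensors ORDER BY reading DESC LIMIT 4

Result:
id | location | kind  | reading | battery
---+----------+-------+---------+--------
2  | Lobby    | co2   | 96      | 65     
1  | Basement | sound | 93.7    | 62     
3  | Basement | light | 67.9    | 29     
5  | Lobby    | temp  | 59.9    | 15     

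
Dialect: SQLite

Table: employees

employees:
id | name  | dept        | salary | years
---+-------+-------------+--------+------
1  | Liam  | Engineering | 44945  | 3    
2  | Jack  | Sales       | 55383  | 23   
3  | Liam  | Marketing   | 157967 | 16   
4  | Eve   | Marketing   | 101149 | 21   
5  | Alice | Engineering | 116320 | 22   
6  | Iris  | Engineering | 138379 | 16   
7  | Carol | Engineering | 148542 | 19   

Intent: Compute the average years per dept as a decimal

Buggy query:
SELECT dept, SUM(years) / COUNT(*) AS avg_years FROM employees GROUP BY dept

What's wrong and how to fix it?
Bug: Both operands are integers, so '/' performs integer division and truncates

Fix: Multiply by 1.0 (or CAST to REAL) to force floating-point division

Corrected query:
SELECT dept, SUM(years) * 1.0 / COUNT(*) AS avg_years FROM employees GROUP BY dept

Result:
dept        | avg_years
------------+----------
Engineering | 15       
Marketing   | 18.5     
Sales       | 23       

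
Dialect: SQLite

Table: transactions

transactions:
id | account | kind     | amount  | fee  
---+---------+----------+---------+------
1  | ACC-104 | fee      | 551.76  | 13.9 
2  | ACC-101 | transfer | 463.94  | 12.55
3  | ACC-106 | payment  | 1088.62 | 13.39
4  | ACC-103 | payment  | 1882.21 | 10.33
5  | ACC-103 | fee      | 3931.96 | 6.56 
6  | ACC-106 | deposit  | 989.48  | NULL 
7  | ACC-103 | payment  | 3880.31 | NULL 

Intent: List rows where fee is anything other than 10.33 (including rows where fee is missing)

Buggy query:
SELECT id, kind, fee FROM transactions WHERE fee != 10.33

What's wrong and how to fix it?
Bug: 'fee != 10.33' is unknown when fee is NULL, so NULL rows are silently excluded

Fix: Handle NULL separately with IS NULL alongside the inequality

Corrected query:
SELECT id, kind, fee FROM transactions WHERE fee != 10.33 OR fee IS NULL

Result:
id | kind     | fee  
---+----------+------
1  | fee      | 13.9 
2  | transfer | 12.55
3  | payment  | 13.39
5  | fee      | 6.56 
6  | deposit  | NULL 
7  | payment  | NULL 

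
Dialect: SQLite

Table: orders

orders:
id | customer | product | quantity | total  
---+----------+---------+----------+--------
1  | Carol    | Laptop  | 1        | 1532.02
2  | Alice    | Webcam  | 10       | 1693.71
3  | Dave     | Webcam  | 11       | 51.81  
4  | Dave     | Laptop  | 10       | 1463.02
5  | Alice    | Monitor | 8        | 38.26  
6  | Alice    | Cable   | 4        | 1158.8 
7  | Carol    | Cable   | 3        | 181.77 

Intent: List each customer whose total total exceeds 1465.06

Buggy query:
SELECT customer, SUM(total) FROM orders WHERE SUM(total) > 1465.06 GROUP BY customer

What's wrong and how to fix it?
Bug: SUM(total) is an aggregate, but WHERE filters rows before aggregation

Fix: Use HAVING (which filters groups after aggregation) instead of WHERE

Corrected query:
SELECT customer, SUM(total) FROM orders GROUP BY customer HAVING SUM(total) > 1465.06

Result:
customer | SUM(total)
---------+-----------
Alice    | 2890.77   
Carol    | 1713.79   
Dave     | 1514.83   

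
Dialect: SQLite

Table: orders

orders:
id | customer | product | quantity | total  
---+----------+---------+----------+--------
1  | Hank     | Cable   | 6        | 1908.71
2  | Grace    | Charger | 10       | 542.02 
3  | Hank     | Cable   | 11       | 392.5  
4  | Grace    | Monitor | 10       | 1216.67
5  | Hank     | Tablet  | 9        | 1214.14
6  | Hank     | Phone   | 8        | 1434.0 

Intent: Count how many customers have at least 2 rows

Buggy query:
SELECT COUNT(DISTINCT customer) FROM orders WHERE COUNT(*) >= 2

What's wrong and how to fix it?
Bug: WHERE filters individual rows, not groups, so a group-level COUNT is invalid there

Fix: Group first with HAVING COUNT(*) >= 2, then COUNT the resulting groups

Corrected query:
SELECT COUNT(*) FROM (SELECT customer FROM orders GROUP BY customer HAVING COUNT(*) >= 2)

Result:
COUNT(*)
--------
2       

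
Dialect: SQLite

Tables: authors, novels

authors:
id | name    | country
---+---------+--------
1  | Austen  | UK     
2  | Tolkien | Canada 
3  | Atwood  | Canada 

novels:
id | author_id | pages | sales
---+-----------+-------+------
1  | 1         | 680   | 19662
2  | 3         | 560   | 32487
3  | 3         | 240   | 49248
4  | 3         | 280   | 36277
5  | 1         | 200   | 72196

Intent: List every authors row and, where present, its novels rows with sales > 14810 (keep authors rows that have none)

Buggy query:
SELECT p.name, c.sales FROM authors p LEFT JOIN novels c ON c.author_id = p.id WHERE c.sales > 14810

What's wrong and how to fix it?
Bug: A WHERE condition on the right-hand table after LEFT JOIN drops unmatched parents

Fix: Move the right-table condition into the ON clause so unmatched parents are kept

Corrected query:
SELECT p.name, c.sales FROM authors p LEFT JOIN novels c ON c.author_id = p.id AND c.sales > 14810

Result:
name    | sales
--------+------
Austen  | 19662
Austen  | 72196
Tolkien | NULL 
Atwood  | 32487
Atwood  | 36277
Atwood  | 49248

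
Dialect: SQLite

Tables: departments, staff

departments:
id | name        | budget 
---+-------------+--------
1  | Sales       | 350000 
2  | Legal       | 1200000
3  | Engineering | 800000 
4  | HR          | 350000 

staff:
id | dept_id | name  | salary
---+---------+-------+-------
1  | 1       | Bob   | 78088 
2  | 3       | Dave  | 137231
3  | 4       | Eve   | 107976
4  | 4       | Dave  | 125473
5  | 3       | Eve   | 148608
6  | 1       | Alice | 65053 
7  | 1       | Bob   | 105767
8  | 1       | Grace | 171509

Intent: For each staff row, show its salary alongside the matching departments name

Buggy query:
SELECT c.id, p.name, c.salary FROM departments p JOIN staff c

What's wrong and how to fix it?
Bug: JOIN with no ON clause produces a cartesian product; every staff row pairs with every departments row

Fix: Add ON c.dept_id = p.id to the JOIN

Corrected query:
SELECT c.id, p.name, c.salary FROM departments p JOIN staff c ON c.dept_id = p.id

Result:
id | name        | salary
---+-------------+-------
1  | Sales       | 78088 
2  | Engineering | 137231
3  | HR          | 107976
4  | HR          | 125473
5  | Engineering | 148608
6  | Sales       | 65053 
7  | Sales       | 105767
8  | Sales       | 171509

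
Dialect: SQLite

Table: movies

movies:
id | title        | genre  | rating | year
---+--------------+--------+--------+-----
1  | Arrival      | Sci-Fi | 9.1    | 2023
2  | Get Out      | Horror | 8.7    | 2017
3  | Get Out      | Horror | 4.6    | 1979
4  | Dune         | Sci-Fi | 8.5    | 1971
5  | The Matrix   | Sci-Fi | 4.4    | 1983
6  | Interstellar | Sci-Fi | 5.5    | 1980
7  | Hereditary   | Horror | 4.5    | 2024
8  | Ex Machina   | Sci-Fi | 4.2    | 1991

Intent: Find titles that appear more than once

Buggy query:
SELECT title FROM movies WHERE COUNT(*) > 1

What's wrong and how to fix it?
Bug: COUNT(*) is an aggregate and cannot be used in WHERE

Fix: Group first, then use HAVING for the count condition

Corrected query:
SELECT title FROM movies GROUP BY title HAVING COUNT(*) > 1

Result:
title  
-------
Get Out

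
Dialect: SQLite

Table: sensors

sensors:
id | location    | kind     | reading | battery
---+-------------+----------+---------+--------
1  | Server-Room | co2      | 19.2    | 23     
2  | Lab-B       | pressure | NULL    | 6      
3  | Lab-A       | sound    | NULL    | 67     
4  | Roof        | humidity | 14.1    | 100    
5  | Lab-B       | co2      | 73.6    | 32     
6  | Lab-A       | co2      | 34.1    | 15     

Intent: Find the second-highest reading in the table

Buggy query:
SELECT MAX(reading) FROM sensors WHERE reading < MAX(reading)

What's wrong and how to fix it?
Bug: The inner MAX is an aggregate inside WHERE, which is not allowed

Fix: Compute the overall MAX in a subquery, then take MAX of rows below it

Corrected query:
SELECT MAX(reading) FROM sensors WHERE reading < (SELECT MAX(reading) FROM sensors)

Result:
MAX(reading)
------------
34.1        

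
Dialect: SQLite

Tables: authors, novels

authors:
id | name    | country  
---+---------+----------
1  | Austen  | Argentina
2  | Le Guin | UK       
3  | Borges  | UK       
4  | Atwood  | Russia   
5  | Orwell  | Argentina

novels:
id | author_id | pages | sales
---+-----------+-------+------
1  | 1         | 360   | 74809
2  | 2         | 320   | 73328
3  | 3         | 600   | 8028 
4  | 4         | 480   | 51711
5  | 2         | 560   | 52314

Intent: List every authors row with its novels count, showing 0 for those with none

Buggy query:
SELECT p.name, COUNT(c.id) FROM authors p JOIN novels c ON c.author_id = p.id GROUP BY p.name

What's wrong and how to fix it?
Bug: INNER JOIN drops authors rows that have no matching novels rows

Fix: Use LEFT JOIN so parents without children still appear (COUNT(c.id) gives 0)

Corrected query:
SELECT p.name, COUNT(c.id) FROM authors p LEFT JOIN novels c ON c.author_id = p.id GROUP BY p.name

Result:
name    | COUNT(c.id)
--------+------------
Atwood  | 1          
Austen  | 1          
Borges  | 1          
Le Guin | 2          
Orwell  | 0          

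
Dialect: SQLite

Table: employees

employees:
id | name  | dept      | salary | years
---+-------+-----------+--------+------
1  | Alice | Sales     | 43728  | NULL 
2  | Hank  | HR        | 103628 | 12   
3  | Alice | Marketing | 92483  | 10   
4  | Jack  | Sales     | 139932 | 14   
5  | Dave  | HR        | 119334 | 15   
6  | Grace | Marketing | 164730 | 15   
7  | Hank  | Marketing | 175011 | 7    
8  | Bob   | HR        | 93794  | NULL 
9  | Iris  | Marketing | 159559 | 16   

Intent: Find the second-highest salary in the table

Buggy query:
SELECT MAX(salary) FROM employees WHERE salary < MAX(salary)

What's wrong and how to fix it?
Bug: MAX(salary) on the right of the comparison is an aggregate-in-WHERE error

Fix: Put the inner MAX in a scalar subquery

Corrected query:
SELECT MAX(salary) FROM employees WHERE salary < (SELECT MAX(salary) FROM employees)

Result:
MAX(salary)
-----------
164730     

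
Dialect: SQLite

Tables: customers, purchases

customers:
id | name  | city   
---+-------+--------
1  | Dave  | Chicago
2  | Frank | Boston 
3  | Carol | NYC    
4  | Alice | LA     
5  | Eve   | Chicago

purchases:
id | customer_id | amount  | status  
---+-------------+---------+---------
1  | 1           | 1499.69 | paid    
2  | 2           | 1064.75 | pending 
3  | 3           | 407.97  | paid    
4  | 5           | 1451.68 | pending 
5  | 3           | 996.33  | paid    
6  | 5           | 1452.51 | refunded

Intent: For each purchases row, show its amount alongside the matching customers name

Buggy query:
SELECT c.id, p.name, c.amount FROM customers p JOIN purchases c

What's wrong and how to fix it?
Bug: JOIN with no ON clause produces a cartesian product; every purchases row pairs with every customers row

Fix: Specify the join condition linking the foreign key to the parent id

Corrected query:
SELECT c.id, p.name, c.amount FROM customers p JOIN purchases c ON c.customer_id = p.id

Result:
id | name  | amount 
---+-------+--------
1  | Dave  | 1499.69
2  | Frank | 1064.75
3  | Carol | 407.97 
4  | Eve   | 1451.68
5  | Carol | 996.33 
6  | Eve   | 1452.51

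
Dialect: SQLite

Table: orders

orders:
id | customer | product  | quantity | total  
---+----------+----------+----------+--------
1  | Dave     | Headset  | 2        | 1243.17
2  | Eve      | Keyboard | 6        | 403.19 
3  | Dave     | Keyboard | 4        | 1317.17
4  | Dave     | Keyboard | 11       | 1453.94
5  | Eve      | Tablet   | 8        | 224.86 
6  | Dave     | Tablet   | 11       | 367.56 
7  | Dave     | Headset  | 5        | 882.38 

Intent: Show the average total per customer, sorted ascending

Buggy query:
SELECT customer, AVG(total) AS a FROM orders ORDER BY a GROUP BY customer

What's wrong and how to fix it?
Bug: GROUP BY must precede ORDER BY

Fix: Reorder: SELECT … FROM … GROUP BY … ORDER BY …

Corrected query:
SELECT customer, AVG(total) AS a FROM orders GROUP BY customer ORDER BY a

Result:
customer | a       
---------+---------
Eve      | 314.025 
Dave     | 1052.844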